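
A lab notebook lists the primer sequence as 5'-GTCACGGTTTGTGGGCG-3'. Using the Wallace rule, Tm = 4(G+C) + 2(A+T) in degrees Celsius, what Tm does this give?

A=1, G=8, C=3, T=5
AT pairs contribute 6, GC pairs contribute 11.
Tm = 2(6) + 4(11) = 12 + 44 = 56°C

56°C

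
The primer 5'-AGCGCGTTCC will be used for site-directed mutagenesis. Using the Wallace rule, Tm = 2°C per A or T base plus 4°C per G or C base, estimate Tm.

34°C

T=2, C=4, G=3, A=1
AT pairs contribute 3, GC pairs contribute 7.
Tm = 4·7 + 2·3 = 28 + 6 = 34°C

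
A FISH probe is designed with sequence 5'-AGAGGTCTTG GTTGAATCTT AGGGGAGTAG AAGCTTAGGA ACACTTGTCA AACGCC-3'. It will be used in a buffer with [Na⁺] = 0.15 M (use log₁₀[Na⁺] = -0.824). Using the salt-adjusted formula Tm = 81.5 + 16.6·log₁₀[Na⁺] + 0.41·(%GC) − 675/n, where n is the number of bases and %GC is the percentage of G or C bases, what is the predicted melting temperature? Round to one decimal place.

Length n = 56. Base counts: A=16, C=9, T=14, G=17
G+C = 26, so %GC = 26/56 × 100 = 46.429%
Salt term: 16.6 × (-0.824) = -13.678
GC term: 0.41 × 46.429 = 19.036; length term: −675/56 = −12.054
Tm = 81.5 + (-13.678) + 19.036 − 12.054 = 74.804 → 74.8°C

74.8°C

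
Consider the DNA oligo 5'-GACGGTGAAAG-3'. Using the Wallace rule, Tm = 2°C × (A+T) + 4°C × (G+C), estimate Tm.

C=1, A=4, G=5, T=1
A+T = 5, G+C = 6
Tm = 4·6 + 2·5 = 24 + 10 = 34°C

34°C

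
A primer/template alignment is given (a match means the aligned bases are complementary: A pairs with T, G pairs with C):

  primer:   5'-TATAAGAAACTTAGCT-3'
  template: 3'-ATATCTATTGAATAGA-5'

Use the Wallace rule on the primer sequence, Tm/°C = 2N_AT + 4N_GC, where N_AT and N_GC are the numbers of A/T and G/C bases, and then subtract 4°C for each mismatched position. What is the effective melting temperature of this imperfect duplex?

Primer base counts: A=7, T=5, G=2, C=2 → A+T=12, G+C=4
Perfect-match Tm = 2(12) + 4(4) = 24 + 16 = 40°C
Mismatches (positions where the bases are not complementary): 4 (at positions 5, 6, 7, 14)
Effective Tm = 40 − 4×4 = 40 − 16 = 24°C

24°C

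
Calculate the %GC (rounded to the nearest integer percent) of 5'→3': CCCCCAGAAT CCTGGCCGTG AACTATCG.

Scanning the sequence gives G=6, A=6, T=5, C=11.
G+C = 6 + 11 = 17 out of 28 bases
%GC = 17/28 × 100 = 60.71% ≈ 61%

61%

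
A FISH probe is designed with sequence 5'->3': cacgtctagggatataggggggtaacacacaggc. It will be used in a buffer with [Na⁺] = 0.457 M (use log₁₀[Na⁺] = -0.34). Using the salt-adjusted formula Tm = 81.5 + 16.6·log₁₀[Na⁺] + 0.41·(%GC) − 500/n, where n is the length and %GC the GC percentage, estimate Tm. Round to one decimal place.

84.1°C

Length n = 34. A=10, C=7, T=5, G=12
G+C = 19, so %GC = 19/34 × 100 = 55.882%
Salt term: 16.6 × (-0.34) = -5.644
GC term: 0.41 × 55.882 = 22.912; length term: −500/34 = −14.706
Tm = 81.5 + (-5.644) + 22.912 − 14.706 = 84.062 → 84.1°C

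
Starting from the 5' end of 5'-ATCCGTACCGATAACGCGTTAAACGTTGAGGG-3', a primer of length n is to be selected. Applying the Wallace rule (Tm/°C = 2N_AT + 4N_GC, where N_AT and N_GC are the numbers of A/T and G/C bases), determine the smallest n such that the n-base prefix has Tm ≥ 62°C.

First 20 bases: ATCCGTACCGATAACGCGTT → Tm = 60°C (< 62°C)
First 21 bases: ATCCGTACCGATAACGCGTTA → Tm = 62°C (≥ 62°C)
Each additional base adds 2°C (A/T) or 4°C (G/C), so Tm is non-decreasing in n; n = 21 is the first length to reach 62°C.

n = 21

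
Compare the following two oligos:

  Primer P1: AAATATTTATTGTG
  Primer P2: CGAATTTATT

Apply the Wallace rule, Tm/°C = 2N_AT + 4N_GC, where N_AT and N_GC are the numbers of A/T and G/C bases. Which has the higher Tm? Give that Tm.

Primer P1, 32°C

Primer P1: A+T=12, G+C=2 → Tm = 2(12)+4(2) = 32°C
Primer P2: A+T=8, G+C=2 → Tm = 2(8)+4(2) = 24°C
32°C vs 24°C → primer P1 is higher.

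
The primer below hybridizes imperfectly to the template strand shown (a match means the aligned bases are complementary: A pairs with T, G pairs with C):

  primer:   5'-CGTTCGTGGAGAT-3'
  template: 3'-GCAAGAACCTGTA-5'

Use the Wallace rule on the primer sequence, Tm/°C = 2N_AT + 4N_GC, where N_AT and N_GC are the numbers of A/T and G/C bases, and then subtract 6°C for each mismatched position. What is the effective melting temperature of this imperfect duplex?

28°C

Primer base counts: A=2, T=4, G=5, C=2 → A+T=6, G+C=7
Perfect-match Tm = 2(6) + 4(7) = 12 + 28 = 40°C
Mismatches (positions where the bases are not complementary): 2 (at positions 6, 11)
Effective Tm = 40 − 2×6 = 40 − 12 = 28°C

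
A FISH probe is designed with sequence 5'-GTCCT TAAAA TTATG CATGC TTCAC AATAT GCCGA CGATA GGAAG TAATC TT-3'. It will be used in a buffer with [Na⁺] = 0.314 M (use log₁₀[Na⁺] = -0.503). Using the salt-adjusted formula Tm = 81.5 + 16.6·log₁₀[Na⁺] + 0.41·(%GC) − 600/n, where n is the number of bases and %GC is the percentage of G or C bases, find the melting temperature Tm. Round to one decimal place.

76.6°C

Length n = 52. Scanning the sequence gives C=10, A=17, G=9, T=16.
G+C = 19, so %GC = 19/52 × 100 = 36.538%
Salt term: 16.6 × (-0.503) = -8.35
GC term: 0.41 × 36.538 = 14.981; length term: −600/52 = −11.538
Tm = 81.5 + (-8.35) + 14.981 − 11.538 = 76.593 → 76.6°C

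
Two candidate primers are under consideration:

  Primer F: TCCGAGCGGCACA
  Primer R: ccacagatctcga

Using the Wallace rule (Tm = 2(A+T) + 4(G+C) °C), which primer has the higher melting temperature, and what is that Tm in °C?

Primer F: A+T=4, G+C=9 → Tm = 2(4)+4(9) = 44°C
Primer R: A+T=6, G+C=7 → Tm = 2(6)+4(7) = 40°C
44°C vs 40°C → primer F is higher.

Primer F, 44°C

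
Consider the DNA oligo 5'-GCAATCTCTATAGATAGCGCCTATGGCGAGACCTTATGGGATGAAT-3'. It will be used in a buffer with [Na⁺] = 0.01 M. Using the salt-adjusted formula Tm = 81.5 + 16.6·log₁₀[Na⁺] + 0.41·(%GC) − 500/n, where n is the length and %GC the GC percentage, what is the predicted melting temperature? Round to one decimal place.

Length n = 46. Scanning the sequence gives T=12, A=13, G=12, C=9.
G+C = 21, so %GC = 21/46 × 100 = 45.652%
Salt term: 16.6 × (-2) = -33.2
GC term: 0.41 × 45.652 = 18.717; length term: −500/46 = −10.87
Tm = 81.5 + (-33.2) + 18.717 − 10.87 = 56.147 → 56.1°C

56.1°C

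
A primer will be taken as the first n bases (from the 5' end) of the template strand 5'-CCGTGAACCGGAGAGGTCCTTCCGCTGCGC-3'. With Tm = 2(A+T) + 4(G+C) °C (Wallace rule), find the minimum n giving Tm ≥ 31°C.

First 9 bases: CCGTGAACC → Tm = 30°C (< 31°C)
First 10 bases: CCGTGAACCG → Tm = 34°C (≥ 31°C)
Since every base adds ≥2°C, Tm only increases with n, so the threshold is first crossed at n = 10.

n = 10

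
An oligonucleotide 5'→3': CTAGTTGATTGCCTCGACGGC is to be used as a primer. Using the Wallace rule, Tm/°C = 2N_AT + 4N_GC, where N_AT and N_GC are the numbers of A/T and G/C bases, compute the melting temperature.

66°C

Counting bases: C=6, A=3, G=6, T=6
A+T = 9, G+C = 12
Tm = 2(9) + 4(12) = 18 + 48 = 66°C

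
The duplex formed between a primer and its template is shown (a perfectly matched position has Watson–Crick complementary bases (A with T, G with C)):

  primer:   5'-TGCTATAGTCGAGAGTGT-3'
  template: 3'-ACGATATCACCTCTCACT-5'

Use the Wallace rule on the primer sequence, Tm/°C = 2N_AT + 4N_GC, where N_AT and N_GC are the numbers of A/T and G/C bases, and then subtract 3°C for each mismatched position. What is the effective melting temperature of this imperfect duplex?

Primer base counts: A=4, T=6, G=6, C=2 → A+T=10, G+C=8
Perfect-match Tm = 2(10) + 4(8) = 20 + 32 = 52°C
Mismatches (positions where the bases are not complementary): 2 (at positions 10, 18)
Effective Tm = 52 − 2×3 = 52 − 6 = 46°C

46°C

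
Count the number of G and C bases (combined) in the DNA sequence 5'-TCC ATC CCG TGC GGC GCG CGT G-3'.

17

Base counts: T=4, C=9, A=1, G=8
Total G or C: 8 + 9 = 17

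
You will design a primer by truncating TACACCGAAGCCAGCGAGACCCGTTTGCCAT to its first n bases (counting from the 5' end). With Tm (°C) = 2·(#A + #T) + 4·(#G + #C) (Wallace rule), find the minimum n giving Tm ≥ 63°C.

First 19 bases: TACACCGAAGCCAGCGAGA → Tm = 60°C (< 63°C)
First 20 bases: TACACCGAAGCCAGCGAGAC → Tm = 64°C (≥ 63°C)
Each additional base adds 2°C (A/T) or 4°C (G/C), so Tm is non-decreasing in n; n = 20 is the first length to reach 63°C.

n = 20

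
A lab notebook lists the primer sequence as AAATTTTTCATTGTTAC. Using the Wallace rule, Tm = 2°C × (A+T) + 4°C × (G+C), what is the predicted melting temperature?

Scanning the sequence gives C=2, A=5, T=9, G=1.
So N_AT = 14 and N_GC = 3.
Tm = 2(14) + 4(3) = 28 + 12 = 40°C

40°C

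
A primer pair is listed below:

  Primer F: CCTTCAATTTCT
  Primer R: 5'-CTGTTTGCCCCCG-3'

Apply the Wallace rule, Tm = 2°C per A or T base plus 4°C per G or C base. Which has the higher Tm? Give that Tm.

Primer F: A+T=8, G+C=4 → Tm = 2(8)+4(4) = 32°C
Primer R: A+T=4, G+C=9 → Tm = 2(4)+4(9) = 44°C
32°C vs 44°C → primer R is higher.

Primer R, 44°C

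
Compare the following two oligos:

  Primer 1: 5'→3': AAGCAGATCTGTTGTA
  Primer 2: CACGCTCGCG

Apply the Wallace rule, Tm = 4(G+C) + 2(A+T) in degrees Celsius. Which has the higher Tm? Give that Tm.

Primer 1, 44°C

Primer 1: A+T=10, G+C=6 → Tm = 2(10)+4(6) = 44°C
Primer 2: A+T=2, G+C=8 → Tm = 2(2)+4(8) = 36°C
44°C vs 36°C → primer 1 is higher.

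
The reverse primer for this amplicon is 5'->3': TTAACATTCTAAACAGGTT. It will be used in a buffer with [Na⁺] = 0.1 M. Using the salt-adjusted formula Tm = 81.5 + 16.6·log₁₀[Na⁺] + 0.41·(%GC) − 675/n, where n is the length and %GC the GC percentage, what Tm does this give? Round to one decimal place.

Length n = 19. Scanning the sequence gives C=3, A=7, G=2, T=7.
G+C = 5, so %GC = 5/19 × 100 = 26.316%
Salt term: 16.6 × (-1) = -16.6
GC term: 0.41 × 26.316 = 10.79; length term: −675/19 = −35.526
Tm = 81.5 + (-16.6) + 10.79 − 35.526 = 40.164 → 40.2°C

40.2°C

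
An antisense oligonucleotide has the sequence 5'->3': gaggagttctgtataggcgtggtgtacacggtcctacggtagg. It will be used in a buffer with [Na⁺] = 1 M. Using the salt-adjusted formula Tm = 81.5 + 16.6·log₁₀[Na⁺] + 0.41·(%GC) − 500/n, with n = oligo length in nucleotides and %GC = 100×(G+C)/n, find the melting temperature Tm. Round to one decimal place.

Length n = 43. Base counts: G=17, A=8, T=11, C=7
G+C = 24, so %GC = 24/43 × 100 = 55.814%
Salt term: 16.6 × (0) = 0
GC term: 0.41 × 55.814 = 22.884; length term: −500/43 = −11.628
Tm = 81.5 + (0) + 22.884 − 11.628 = 92.756 → 92.8°C

92.8°C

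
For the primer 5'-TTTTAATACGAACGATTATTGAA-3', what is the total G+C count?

5

G=3, C=2, T=9, A=9
G+C = 3 + 2 = 5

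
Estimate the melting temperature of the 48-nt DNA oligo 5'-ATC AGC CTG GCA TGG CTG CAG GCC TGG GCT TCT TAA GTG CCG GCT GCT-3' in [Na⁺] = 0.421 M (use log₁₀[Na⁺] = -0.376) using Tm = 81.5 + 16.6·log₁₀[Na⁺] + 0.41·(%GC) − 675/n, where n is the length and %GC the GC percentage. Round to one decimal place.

Length n = 48. Base counts: C=14, G=16, A=6, T=12
G+C = 30, so %GC = 30/48 × 100 = 62.5%
Salt term: 16.6 × (-0.376) = -6.242
GC term: 0.41 × 62.5 = 25.625; length term: −675/48 = −14.062
Tm = 81.5 + (-6.242) + 25.625 − 14.062 = 86.821 → 86.8°C

86.8°C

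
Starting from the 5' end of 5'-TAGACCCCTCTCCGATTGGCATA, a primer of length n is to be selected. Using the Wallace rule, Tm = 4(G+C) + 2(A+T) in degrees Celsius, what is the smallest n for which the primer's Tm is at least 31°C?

n = 10

First 9 bases: TAGACCCCT → Tm = 28°C (< 31°C)
First 10 bases: TAGACCCCTC → Tm = 32°C (≥ 31°C)
Since every base adds ≥2°C, Tm only increases with n, so the threshold is first crossed at n = 10.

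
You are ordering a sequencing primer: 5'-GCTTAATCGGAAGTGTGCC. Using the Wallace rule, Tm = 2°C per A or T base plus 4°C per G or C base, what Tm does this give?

A=4, T=5, G=6, C=4
AT pairs contribute 9, GC pairs contribute 10.
Tm = 2×9 + 4×10 = 58°C

58°C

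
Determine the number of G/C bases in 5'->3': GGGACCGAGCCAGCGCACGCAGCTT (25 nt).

Counting bases: G=9, C=9, T=2, A=5
G+C = 9 + 9 = 18

18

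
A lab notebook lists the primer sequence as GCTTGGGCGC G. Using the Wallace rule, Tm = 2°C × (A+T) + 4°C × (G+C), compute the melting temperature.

40°C

Scanning the sequence gives C=3, T=2, A=0, G=6.
A+T = 2, G+C = 9
Tm = 2(2) + 4(9) = 4 + 36 = 40°C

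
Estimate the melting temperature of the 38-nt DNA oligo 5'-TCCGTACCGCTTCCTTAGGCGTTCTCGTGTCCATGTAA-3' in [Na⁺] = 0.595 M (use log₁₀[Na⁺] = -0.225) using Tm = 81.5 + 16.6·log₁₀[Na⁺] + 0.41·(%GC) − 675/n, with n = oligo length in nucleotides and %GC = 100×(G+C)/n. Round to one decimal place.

81.6°C

Length n = 38. Scanning the sequence gives C=12, A=5, G=8, T=13.
G+C = 20, so %GC = 20/38 × 100 = 52.632%
Salt term: 16.6 × (-0.225) = -3.735
GC term: 0.41 × 52.632 = 21.579; length term: −675/38 = −17.763
Tm = 81.5 + (-3.735) + 21.579 − 17.763 = 81.581 → 81.6°C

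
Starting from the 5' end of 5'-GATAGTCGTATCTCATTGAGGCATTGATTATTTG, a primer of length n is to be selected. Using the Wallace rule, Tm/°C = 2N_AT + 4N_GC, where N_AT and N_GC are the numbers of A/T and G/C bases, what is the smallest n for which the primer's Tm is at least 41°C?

n = 15

First 14 bases: GATAGTCGTATCTC → Tm = 40°C (< 41°C)
First 15 bases: GATAGTCGTATCTCA → Tm = 42°C (≥ 41°C)
Each additional base adds 2°C (A/T) or 4°C (G/C), so Tm is non-decreasing in n; n = 15 is the first length to reach 41°C.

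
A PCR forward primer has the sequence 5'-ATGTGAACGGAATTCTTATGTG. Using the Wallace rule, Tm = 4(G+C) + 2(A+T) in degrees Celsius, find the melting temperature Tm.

60°C

Counting bases: A=6, G=6, T=8, C=2
AT pairs contribute 14, GC pairs contribute 8.
Tm = 2(14) + 4(8) = 28 + 32 = 60°C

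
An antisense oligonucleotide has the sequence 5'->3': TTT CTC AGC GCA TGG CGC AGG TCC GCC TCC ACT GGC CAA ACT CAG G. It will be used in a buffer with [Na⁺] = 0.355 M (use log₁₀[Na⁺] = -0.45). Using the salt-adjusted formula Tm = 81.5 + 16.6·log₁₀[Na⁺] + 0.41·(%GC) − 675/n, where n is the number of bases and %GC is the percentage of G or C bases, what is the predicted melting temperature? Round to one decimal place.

85.2°C

Length n = 46. Base counts: T=9, C=17, G=12, A=8
G+C = 29, so %GC = 29/46 × 100 = 63.043%
Salt term: 16.6 × (-0.45) = -7.47
GC term: 0.41 × 63.043 = 25.848; length term: −675/46 = −14.674
Tm = 81.5 + (-7.47) + 25.848 − 14.674 = 85.204 → 85.2°C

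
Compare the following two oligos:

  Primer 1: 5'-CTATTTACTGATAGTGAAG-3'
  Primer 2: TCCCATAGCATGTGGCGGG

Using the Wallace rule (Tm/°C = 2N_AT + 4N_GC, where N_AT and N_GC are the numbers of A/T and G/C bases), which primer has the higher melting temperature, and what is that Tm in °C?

Primer 2, 62°C

Primer 1: A+T=13, G+C=6 → Tm = 2(13)+4(6) = 50°C
Primer 2: A+T=7, G+C=12 → Tm = 2(7)+4(12) = 62°C
50°C vs 62°C → primer 2 is higher.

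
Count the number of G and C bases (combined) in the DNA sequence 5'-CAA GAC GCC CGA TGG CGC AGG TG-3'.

A=5, C=7, T=2, G=9
Total G or C: 9 + 7 = 16

16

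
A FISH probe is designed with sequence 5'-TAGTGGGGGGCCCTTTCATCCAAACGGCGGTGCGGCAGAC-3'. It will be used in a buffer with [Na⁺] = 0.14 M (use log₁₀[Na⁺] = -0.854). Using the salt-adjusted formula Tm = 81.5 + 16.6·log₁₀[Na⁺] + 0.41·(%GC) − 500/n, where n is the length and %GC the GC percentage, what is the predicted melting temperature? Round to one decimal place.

81.5°C

Length n = 40. Scanning the sequence gives C=11, T=7, A=7, G=15.
G+C = 26, so %GC = 26/40 × 100 = 65%
Salt term: 16.6 × (-0.854) = -14.176
GC term: 0.41 × 65 = 26.65; length term: −500/40 = −12.5
Tm = 81.5 + (-14.176) + 26.65 − 12.5 = 81.474 → 81.5°C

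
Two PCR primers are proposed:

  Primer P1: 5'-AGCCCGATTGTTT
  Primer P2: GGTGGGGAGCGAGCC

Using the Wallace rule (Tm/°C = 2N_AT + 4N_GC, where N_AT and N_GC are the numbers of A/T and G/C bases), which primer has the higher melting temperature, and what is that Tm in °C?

Primer P2, 54°C

Primer P1: A+T=7, G+C=6 → Tm = 2(7)+4(6) = 38°C
Primer P2: A+T=3, G+C=12 → Tm = 2(3)+4(12) = 54°C
38°C vs 54°C → primer P2 is higher.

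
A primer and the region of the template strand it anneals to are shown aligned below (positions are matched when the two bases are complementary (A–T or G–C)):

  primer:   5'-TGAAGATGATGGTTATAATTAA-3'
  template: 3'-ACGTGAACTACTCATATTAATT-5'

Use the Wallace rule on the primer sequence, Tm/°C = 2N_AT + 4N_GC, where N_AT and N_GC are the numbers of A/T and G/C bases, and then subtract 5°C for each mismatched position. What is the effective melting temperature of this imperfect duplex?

29°C

Primer base counts: A=9, T=8, G=5, C=0 → A+T=17, G+C=5
Perfect-match Tm = 2(17) + 4(5) = 34 + 20 = 54°C
Mismatches (positions where the bases are not complementary): 5 (at positions 3, 5, 6, 12, 13)
Effective Tm = 54 − 5×5 = 54 − 25 = 29°C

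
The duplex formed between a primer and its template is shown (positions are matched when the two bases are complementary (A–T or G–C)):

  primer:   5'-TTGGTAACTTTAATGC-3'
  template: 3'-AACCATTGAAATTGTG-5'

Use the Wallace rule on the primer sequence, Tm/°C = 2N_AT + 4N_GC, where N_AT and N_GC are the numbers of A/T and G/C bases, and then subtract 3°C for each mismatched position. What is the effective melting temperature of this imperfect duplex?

36°C

Primer base counts: A=4, T=7, G=3, C=2 → A+T=11, G+C=5
Perfect-match Tm = 2(11) + 4(5) = 22 + 20 = 42°C
Mismatches (positions where the bases are not complementary): 2 (at positions 14, 15)
Effective Tm = 42 − 2×3 = 42 − 6 = 36°C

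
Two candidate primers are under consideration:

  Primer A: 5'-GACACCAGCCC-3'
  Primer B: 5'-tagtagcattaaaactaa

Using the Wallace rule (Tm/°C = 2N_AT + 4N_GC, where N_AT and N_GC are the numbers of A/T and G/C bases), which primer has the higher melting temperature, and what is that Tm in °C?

Primer B, 44°C

Primer A: A+T=3, G+C=8 → Tm = 2(3)+4(8) = 38°C
Primer B: A+T=14, G+C=4 → Tm = 2(14)+4(4) = 44°C
38°C vs 44°C → primer B is higher.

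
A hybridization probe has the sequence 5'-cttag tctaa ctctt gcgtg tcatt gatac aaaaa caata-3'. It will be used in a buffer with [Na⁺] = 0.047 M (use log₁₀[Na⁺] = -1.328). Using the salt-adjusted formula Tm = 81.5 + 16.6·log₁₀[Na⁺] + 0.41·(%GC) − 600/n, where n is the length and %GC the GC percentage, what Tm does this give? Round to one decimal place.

57.8°C

Length n = 40. Base counts: G=5, T=13, A=14, C=8
G+C = 13, so %GC = 13/40 × 100 = 32.5%
Salt term: 16.6 × (-1.328) = -22.045
GC term: 0.41 × 32.5 = 13.325; length term: −600/40 = −15
Tm = 81.5 + (-22.045) + 13.325 − 15 = 57.78 → 57.8°C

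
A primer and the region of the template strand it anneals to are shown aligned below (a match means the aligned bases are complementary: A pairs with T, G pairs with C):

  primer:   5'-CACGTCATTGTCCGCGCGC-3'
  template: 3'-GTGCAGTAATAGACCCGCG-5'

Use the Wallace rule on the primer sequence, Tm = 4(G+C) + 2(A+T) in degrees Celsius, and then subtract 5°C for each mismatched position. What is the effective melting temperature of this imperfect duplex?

Primer base counts: A=2, T=4, G=5, C=8 → A+T=6, G+C=13
Perfect-match Tm = 2(6) + 4(13) = 12 + 52 = 64°C
Mismatches (positions where the bases are not complementary): 3 (at positions 10, 13, 15)
Effective Tm = 64 − 3×5 = 64 − 15 = 49°C

49°C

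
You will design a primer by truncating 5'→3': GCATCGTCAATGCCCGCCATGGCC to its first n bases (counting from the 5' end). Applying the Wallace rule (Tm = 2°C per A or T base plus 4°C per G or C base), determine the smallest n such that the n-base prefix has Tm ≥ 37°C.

First 12 bases: GCATCGTCAATG → Tm = 36°C (< 37°C)
First 13 bases: GCATCGTCAATGC → Tm = 40°C (≥ 37°C)
Since every base adds ≥2°C, Tm only increases with n, so the threshold is first crossed at n = 13.

n = 13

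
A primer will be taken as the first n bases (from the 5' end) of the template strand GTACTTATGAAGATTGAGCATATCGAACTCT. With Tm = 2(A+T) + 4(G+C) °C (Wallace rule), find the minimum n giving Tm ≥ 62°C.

n = 24

First 23 bases: GTACTTATGAAGATTGAGCATAT → Tm = 60°C (< 62°C)
First 24 bases: GTACTTATGAAGATTGAGCATATC → Tm = 64°C (≥ 62°C)
Each additional base adds 2°C (A/T) or 4°C (G/C), so Tm is non-decreasing in n; n = 24 is the first length to reach 62°C.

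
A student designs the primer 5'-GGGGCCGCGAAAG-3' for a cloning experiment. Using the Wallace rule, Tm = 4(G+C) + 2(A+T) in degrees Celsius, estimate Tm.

Scanning the sequence gives T=0, C=3, A=3, G=7.
AT pairs contribute 3, GC pairs contribute 10.
Tm = 2(3) + 4(10) = 6 + 40 = 46°C

46°C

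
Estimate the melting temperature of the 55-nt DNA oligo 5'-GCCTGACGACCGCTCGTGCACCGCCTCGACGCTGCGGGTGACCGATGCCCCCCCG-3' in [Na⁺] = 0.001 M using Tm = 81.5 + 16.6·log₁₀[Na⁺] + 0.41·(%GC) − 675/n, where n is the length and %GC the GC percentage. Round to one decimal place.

Length n = 55. A=6, C=25, G=17, T=7
G+C = 42, so %GC = 42/55 × 100 = 76.364%
Salt term: 16.6 × (-3) = -49.8
GC term: 0.41 × 76.364 = 31.309; length term: −675/55 = −12.273
Tm = 81.5 + (-49.8) + 31.309 − 12.273 = 50.736 → 50.7°C

50.7°C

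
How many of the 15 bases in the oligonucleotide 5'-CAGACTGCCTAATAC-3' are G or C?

G=2, A=5, T=3, C=5
Total G or C: 2 + 5 = 7

7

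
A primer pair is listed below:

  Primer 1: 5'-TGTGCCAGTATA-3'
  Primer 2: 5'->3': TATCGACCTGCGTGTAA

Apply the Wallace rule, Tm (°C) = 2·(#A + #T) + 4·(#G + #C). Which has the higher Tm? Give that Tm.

Primer 2, 50°C

Primer 1: A+T=7, G+C=5 → Tm = 2(7)+4(5) = 34°C
Primer 2: A+T=9, G+C=8 → Tm = 2(9)+4(8) = 50°C
34°C vs 50°C → primer 2 is higher.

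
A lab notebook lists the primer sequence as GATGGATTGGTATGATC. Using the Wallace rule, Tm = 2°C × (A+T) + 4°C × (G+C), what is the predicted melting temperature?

48°C

Base counts: G=6, A=4, T=6, C=1
A+T = 10, G+C = 7
Tm = 4·7 + 2·10 = 28 + 20 = 48°C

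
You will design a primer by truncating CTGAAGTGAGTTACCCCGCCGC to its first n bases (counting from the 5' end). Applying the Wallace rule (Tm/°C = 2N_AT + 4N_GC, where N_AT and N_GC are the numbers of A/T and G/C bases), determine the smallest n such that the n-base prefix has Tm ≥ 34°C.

n = 12

First 11 bases: CTGAAGTGAGT → Tm = 32°C (< 34°C)
First 12 bases: CTGAAGTGAGTT → Tm = 34°C (≥ 34°C)
Since every base adds ≥2°C, Tm only increases with n, so the threshold is first crossed at n = 12.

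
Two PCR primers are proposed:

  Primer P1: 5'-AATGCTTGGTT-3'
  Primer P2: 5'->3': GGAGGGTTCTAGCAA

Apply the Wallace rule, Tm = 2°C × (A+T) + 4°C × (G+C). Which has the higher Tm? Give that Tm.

Primer P1: A+T=7, G+C=4 → Tm = 2(7)+4(4) = 30°C
Primer P2: A+T=7, G+C=8 → Tm = 2(7)+4(8) = 46°C
30°C vs 46°C → primer P2 is higher.

Primer P2, 46°C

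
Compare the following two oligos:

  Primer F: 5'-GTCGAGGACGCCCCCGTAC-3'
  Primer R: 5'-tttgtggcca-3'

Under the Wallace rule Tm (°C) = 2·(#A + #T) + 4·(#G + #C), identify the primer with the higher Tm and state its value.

Primer F: A+T=5, G+C=14 → Tm = 2(5)+4(14) = 66°C
Primer R: A+T=5, G+C=5 → Tm = 2(5)+4(5) = 30°C
66°C vs 30°C → primer F is higher.

Primer F, 66°C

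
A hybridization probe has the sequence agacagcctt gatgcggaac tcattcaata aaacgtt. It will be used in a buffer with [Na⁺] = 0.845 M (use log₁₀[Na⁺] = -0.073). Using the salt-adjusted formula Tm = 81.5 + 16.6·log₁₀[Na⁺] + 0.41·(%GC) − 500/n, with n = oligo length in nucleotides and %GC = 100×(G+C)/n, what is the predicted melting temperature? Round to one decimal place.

Length n = 37. G=7, C=8, A=13, T=9
G+C = 15, so %GC = 15/37 × 100 = 40.541%
Salt term: 16.6 × (-0.073) = -1.212
GC term: 0.41 × 40.541 = 16.622; length term: −500/37 = −13.514
Tm = 81.5 + (-1.212) + 16.622 − 13.514 = 83.396 → 83.4°C

83.4°C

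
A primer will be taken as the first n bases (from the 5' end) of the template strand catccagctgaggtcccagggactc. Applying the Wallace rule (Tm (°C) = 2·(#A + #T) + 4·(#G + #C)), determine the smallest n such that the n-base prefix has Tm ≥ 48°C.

First 14 bases: CATCCAGCTGAGGT → Tm = 44°C (< 48°C)
First 15 bases: CATCCAGCTGAGGTC → Tm = 48°C (≥ 48°C)
Since every base adds ≥2°C, Tm only increases with n, so the threshold is first crossed at n = 15.

n = 15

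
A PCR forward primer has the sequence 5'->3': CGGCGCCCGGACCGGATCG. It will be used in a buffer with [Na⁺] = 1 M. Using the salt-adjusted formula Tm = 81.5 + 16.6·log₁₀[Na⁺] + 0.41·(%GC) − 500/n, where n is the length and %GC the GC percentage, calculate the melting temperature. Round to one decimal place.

89.7°C

Length n = 19. G=8, T=1, A=2, C=8
G+C = 16, so %GC = 16/19 × 100 = 84.211%
Salt term: 16.6 × (0) = 0
GC term: 0.41 × 84.211 = 34.527; length term: −500/19 = −26.316
Tm = 81.5 + (0) + 34.527 − 26.316 = 89.711 → 89.7°C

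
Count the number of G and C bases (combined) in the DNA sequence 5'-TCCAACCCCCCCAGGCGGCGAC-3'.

C=12, G=5, A=4, T=1
G+C = 5 + 12 = 17

17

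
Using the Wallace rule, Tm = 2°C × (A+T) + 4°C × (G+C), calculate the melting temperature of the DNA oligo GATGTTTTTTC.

28°C

Scanning the sequence gives A=1, C=1, G=2, T=7.
AT pairs contribute 8, GC pairs contribute 3.
Tm = 2(8) + 4(3) = 16 + 12 = 28°C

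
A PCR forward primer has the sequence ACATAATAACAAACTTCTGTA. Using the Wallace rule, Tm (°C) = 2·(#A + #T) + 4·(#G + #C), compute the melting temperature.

Scanning the sequence gives T=6, C=4, G=1, A=10.
So N_AT = 16 and N_GC = 5.
Tm = 2(16) + 4(5) = 32 + 20 = 52°C

52°C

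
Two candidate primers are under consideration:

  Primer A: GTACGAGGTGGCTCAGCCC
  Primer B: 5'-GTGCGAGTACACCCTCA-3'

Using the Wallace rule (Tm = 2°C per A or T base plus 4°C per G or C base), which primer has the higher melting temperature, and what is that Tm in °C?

Primer A, 64°C

Primer A: A+T=6, G+C=13 → Tm = 2(6)+4(13) = 64°C
Primer B: A+T=7, G+C=10 → Tm = 2(7)+4(10) = 54°C
64°C vs 54°C → primer A is higher.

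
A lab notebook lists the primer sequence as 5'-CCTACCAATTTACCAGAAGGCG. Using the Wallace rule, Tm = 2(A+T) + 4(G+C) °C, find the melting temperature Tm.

Scanning the sequence gives A=7, T=4, C=7, G=4.
So N_AT = 11 and N_GC = 11.
Tm = 2(11) + 4(11) = 22 + 44 = 66°C

66°C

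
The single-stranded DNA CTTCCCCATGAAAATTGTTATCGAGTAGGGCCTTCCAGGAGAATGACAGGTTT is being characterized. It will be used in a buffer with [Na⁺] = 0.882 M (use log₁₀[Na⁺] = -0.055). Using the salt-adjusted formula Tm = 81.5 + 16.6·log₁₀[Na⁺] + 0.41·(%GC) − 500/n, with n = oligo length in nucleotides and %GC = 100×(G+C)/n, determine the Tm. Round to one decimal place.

89.7°C

Length n = 53. Base counts: A=14, C=11, G=13, T=15
G+C = 24, so %GC = 24/53 × 100 = 45.283%
Salt term: 16.6 × (-0.055) = -0.913
GC term: 0.41 × 45.283 = 18.566; length term: −500/53 = −9.434
Tm = 81.5 + (-0.913) + 18.566 − 9.434 = 89.719 → 89.7°C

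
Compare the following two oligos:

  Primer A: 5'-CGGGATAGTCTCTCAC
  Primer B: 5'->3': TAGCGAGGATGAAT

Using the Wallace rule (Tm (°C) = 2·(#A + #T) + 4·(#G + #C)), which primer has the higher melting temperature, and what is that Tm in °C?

Primer A: A+T=7, G+C=9 → Tm = 2(7)+4(9) = 50°C
Primer B: A+T=8, G+C=6 → Tm = 2(8)+4(6) = 40°C
50°C vs 40°C → primer A is higher.

Primer A, 50°C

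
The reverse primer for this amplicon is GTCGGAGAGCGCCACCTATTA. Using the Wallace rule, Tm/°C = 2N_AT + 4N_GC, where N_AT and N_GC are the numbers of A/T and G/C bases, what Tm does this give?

Base counts: G=6, C=6, T=4, A=5
So N_AT = 9 and N_GC = 12.
Tm = 2(9) + 4(12) = 18 + 48 = 66°C

66°C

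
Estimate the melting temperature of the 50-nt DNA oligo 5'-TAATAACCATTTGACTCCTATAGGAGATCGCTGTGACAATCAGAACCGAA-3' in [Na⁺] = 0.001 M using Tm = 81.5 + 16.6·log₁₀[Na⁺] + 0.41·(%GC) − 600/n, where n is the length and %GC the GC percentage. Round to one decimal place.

36.1°C

Length n = 50. Scanning the sequence gives T=12, A=18, G=9, C=11.
G+C = 20, so %GC = 20/50 × 100 = 40%
Salt term: 16.6 × (-3) = -49.8
GC term: 0.41 × 40 = 16.4; length term: −600/50 = −12
Tm = 81.5 + (-49.8) + 16.4 − 12 = 36.1 → 36.1°C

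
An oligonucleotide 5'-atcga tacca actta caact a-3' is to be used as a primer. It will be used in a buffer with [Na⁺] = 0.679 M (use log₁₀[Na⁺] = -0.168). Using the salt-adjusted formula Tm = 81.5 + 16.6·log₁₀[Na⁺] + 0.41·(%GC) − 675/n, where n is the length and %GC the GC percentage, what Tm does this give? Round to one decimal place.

Length n = 21. Counting bases: A=9, G=1, C=6, T=5
G+C = 7, so %GC = 7/21 × 100 = 33.333%
Salt term: 16.6 × (-0.168) = -2.789
GC term: 0.41 × 33.333 = 13.667; length term: −675/21 = −32.143
Tm = 81.5 + (-2.789) + 13.667 − 32.143 = 60.235 → 60.2°C

60.2°C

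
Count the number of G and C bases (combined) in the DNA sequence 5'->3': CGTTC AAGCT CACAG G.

Scanning the sequence gives G=4, T=3, A=4, C=5.
Total G or C: 4 + 5 = 9

9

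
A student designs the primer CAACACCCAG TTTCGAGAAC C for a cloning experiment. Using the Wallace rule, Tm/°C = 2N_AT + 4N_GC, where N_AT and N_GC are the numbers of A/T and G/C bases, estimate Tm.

64°C

A=7, C=8, G=3, T=3
So N_AT = 10 and N_GC = 11.
Tm = 2(10) + 4(11) = 20 + 44 = 64°C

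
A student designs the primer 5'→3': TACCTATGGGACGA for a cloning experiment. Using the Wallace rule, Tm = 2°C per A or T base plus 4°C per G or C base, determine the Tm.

42°C

Scanning the sequence gives A=4, T=3, C=3, G=4.
A+T = 7, G+C = 7
Tm = 2×7 + 4×7 = 42°C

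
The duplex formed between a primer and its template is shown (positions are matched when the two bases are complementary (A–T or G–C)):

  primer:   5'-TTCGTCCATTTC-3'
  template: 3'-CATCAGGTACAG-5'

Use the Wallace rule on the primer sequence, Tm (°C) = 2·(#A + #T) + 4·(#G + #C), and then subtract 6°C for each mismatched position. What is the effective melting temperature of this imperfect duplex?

16°C

Primer base counts: A=1, T=6, G=1, C=4 → A+T=7, G+C=5
Perfect-match Tm = 2(7) + 4(5) = 14 + 20 = 34°C
Mismatches (positions where the bases are not complementary): 3 (at positions 1, 3, 10)
Effective Tm = 34 − 3×6 = 34 − 18 = 16°C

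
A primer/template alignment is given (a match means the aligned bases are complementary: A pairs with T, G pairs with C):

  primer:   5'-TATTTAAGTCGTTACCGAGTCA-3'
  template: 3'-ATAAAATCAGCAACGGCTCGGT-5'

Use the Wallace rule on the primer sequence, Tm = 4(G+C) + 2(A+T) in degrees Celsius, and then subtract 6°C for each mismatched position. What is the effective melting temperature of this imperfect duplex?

42°C

Primer base counts: A=6, T=8, G=4, C=4 → A+T=14, G+C=8
Perfect-match Tm = 2(14) + 4(8) = 28 + 32 = 60°C
Mismatches (positions where the bases are not complementary): 3 (at positions 6, 14, 20)
Effective Tm = 60 − 3×6 = 60 − 18 = 42°C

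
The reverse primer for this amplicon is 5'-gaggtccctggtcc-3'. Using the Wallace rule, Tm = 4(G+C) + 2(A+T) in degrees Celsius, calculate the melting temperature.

48°C

Counting bases: G=5, T=3, C=5, A=1
AT pairs contribute 4, GC pairs contribute 10.
Tm = 2×4 + 4×10 = 48°C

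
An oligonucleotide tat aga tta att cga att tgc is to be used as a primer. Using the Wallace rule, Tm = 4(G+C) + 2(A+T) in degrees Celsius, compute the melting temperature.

52°C

Counting bases: C=2, T=9, A=7, G=3
A+T = 16, G+C = 5
Tm = 2(16) + 4(5) = 32 + 20 = 52°C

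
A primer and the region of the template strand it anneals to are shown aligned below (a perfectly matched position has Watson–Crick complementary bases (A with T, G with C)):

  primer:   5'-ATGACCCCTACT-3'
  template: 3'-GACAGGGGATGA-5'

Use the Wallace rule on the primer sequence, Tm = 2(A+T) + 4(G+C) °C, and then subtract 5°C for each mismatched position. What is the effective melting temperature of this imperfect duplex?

26°C

Primer base counts: A=3, T=3, G=1, C=5 → A+T=6, G+C=6
Perfect-match Tm = 2(6) + 4(6) = 12 + 24 = 36°C
Mismatches (positions where the bases are not complementary): 2 (at positions 1, 4)
Effective Tm = 36 − 2×5 = 36 − 10 = 26°C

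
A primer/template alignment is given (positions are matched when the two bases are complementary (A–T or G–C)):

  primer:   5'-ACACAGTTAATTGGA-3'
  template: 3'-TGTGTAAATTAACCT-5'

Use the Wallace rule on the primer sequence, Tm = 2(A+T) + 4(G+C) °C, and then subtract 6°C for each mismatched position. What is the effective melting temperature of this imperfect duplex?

Primer base counts: A=6, T=4, G=3, C=2 → A+T=10, G+C=5
Perfect-match Tm = 2(10) + 4(5) = 20 + 20 = 40°C
Mismatches (positions where the bases are not complementary): 1 (at position 6)
Effective Tm = 40 − 1×6 = 40 − 6 = 34°C

34°C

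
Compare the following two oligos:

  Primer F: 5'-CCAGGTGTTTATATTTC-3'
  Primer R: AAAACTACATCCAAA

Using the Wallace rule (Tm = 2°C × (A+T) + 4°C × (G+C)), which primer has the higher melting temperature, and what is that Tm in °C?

Primer F, 46°C

Primer F: A+T=11, G+C=6 → Tm = 2(11)+4(6) = 46°C
Primer R: A+T=11, G+C=4 → Tm = 2(11)+4(4) = 38°C
46°C vs 38°C → primer F is higher.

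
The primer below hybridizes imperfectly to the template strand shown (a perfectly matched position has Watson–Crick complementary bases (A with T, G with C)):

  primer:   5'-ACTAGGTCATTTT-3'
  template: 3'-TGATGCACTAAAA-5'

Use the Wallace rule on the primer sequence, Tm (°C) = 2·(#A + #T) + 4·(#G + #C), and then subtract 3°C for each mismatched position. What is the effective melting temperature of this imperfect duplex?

Primer base counts: A=3, T=6, G=2, C=2 → A+T=9, G+C=4
Perfect-match Tm = 2(9) + 4(4) = 18 + 16 = 34°C
Mismatches (positions where the bases are not complementary): 2 (at positions 5, 8)
Effective Tm = 34 − 2×3 = 34 − 6 = 28°C

28°C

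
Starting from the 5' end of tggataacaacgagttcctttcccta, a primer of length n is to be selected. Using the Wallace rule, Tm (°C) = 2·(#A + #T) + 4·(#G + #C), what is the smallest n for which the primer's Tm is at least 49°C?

First 17 bases: TGGATAACAACGAGTTC → Tm = 48°C (< 49°C)
First 18 bases: TGGATAACAACGAGTTCC → Tm = 52°C (≥ 49°C)
Since every base adds ≥2°C, Tm only increases with n, so the threshold is first crossed at n = 18.

n = 18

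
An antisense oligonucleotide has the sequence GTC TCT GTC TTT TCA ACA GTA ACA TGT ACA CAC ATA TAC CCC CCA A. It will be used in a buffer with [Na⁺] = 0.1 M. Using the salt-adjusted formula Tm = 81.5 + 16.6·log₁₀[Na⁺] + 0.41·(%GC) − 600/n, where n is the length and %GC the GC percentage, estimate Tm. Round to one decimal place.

68.8°C

Length n = 46. Base counts: C=15, G=4, A=14, T=13
G+C = 19, so %GC = 19/46 × 100 = 41.304%
Salt term: 16.6 × (-1) = -16.6
GC term: 0.41 × 41.304 = 16.935; length term: −600/46 = −13.043
Tm = 81.5 + (-16.6) + 16.935 − 13.043 = 68.792 → 68.8°C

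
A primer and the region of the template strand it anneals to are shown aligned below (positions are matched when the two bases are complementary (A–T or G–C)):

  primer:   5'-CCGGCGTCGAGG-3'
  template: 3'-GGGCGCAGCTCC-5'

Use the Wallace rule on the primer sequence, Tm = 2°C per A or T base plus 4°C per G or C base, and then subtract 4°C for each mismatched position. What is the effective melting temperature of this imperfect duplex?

40°C

Primer base counts: A=1, T=1, G=6, C=4 → A+T=2, G+C=10
Perfect-match Tm = 2(2) + 4(10) = 4 + 40 = 44°C
Mismatches (positions where the bases are not complementary): 1 (at position 3)
Effective Tm = 44 − 1×4 = 44 − 4 = 40°C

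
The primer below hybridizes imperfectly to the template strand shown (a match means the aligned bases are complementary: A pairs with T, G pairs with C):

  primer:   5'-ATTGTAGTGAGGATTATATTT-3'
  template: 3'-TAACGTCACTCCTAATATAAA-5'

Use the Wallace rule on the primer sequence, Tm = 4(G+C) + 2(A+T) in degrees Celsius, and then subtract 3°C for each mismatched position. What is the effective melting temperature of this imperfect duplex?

49°C

Primer base counts: A=6, T=10, G=5, C=0 → A+T=16, G+C=5
Perfect-match Tm = 2(16) + 4(5) = 32 + 20 = 52°C
Mismatches (positions where the bases are not complementary): 1 (at position 5)
Effective Tm = 52 − 1×3 = 52 − 3 = 49°C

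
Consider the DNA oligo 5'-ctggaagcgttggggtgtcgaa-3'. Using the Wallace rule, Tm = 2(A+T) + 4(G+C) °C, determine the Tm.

T=5, C=3, A=4, G=10
A+T = 9, G+C = 13
Tm = 2×9 + 4×13 = 70°C

70°C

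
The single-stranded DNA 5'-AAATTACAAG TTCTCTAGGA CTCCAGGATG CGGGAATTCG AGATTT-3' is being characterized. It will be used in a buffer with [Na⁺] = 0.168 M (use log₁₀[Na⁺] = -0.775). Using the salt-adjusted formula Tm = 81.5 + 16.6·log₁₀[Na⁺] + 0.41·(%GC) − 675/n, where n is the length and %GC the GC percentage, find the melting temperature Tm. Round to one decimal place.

70.9°C

Length n = 46. Counting bases: A=14, G=11, C=8, T=13
G+C = 19, so %GC = 19/46 × 100 = 41.304%
Salt term: 16.6 × (-0.775) = -12.865
GC term: 0.41 × 41.304 = 16.935; length term: −675/46 = −14.674
Tm = 81.5 + (-12.865) + 16.935 − 14.674 = 70.896 → 70.9°C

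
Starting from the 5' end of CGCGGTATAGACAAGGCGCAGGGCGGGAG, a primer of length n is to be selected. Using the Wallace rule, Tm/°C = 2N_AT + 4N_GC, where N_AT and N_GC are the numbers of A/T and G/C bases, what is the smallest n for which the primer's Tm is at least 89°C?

n = 27

First 26 bases: CGCGGTATAGACAAGGCGCAGGGCGG → Tm = 88°C (< 89°C)
First 27 bases: CGCGGTATAGACAAGGCGCAGGGCGGG → Tm = 92°C (≥ 89°C)
Each additional base adds 2°C (A/T) or 4°C (G/C), so Tm is non-decreasing in n; n = 27 is the first length to reach 89°C.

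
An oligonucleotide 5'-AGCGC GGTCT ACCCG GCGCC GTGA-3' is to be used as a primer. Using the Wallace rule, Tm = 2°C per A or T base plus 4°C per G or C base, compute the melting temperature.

Scanning the sequence gives T=3, A=3, C=9, G=9.
A+T = 6, G+C = 18
Tm = 2(6) + 4(18) = 12 + 72 = 84°C

84°C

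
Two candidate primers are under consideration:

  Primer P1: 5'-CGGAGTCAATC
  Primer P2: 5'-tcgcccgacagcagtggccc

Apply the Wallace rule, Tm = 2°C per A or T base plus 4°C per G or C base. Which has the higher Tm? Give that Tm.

Primer P1: A+T=5, G+C=6 → Tm = 2(5)+4(6) = 34°C
Primer P2: A+T=5, G+C=15 → Tm = 2(5)+4(15) = 70°C
34°C vs 70°C → primer P2 is higher.

Primer P2, 70°C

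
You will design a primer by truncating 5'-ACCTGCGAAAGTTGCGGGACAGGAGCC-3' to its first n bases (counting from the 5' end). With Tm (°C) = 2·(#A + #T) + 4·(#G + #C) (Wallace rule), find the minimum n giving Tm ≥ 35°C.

First 11 bases: ACCTGCGAAAG → Tm = 34°C (< 35°C)
First 12 bases: ACCTGCGAAAGT → Tm = 36°C (≥ 35°C)
Each additional base adds 2°C (A/T) or 4°C (G/C), so Tm is non-decreasing in n; n = 12 is the first length to reach 35°C.

n = 12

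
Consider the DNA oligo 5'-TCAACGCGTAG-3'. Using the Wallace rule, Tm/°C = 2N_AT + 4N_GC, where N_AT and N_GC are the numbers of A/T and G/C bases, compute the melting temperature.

Base counts: A=3, T=2, C=3, G=3
AT pairs contribute 5, GC pairs contribute 6.
Tm = 2(5) + 4(6) = 10 + 24 = 34°C

34°C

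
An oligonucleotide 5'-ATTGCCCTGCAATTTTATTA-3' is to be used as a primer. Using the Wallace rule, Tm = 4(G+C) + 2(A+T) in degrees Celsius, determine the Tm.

Counting bases: T=9, C=4, G=2, A=5
A+T = 14, G+C = 6
Tm = 2(14) + 4(6) = 28 + 24 = 52°C

52°C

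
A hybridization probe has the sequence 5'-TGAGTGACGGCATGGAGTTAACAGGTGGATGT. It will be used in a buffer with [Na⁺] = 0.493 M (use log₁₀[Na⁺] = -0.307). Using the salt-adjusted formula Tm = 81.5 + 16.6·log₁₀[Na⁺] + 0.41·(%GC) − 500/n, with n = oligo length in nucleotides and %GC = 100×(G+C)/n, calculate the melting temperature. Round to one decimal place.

Length n = 32. Scanning the sequence gives G=13, A=8, T=8, C=3.
G+C = 16, so %GC = 16/32 × 100 = 50%
Salt term: 16.6 × (-0.307) = -5.096
GC term: 0.41 × 50 = 20.5; length term: −500/32 = −15.625
Tm = 81.5 + (-5.096) + 20.5 − 15.625 = 81.279 → 81.3°C

81.3°C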